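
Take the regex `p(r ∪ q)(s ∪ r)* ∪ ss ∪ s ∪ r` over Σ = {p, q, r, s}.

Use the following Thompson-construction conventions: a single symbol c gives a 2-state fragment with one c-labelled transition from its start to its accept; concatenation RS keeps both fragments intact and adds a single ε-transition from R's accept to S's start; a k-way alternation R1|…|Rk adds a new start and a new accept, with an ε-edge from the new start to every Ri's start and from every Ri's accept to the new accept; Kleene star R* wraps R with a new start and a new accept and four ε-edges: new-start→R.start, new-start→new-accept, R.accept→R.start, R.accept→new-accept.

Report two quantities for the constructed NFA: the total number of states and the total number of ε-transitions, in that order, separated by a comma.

By structural recursion:
Each of the 9 symbol leaves contributes 2 states and 0 ε-transitions.
  r ∪ q → 6 states, 4 ε-transitions
  s ∪ r → 6 states, 4 ε-transitions
  (s ∪ r)* → 8 states, 8 ε-transitions
  p(r ∪ q)(s ∪ r)* → 16 states, 14 ε-transitions
  ss → 4 states, 1 ε-transition
  p(r ∪ q)(s ∪ r)* ∪ ss ∪ s ∪ r → 26 states, 23 ε-transitions

26, 23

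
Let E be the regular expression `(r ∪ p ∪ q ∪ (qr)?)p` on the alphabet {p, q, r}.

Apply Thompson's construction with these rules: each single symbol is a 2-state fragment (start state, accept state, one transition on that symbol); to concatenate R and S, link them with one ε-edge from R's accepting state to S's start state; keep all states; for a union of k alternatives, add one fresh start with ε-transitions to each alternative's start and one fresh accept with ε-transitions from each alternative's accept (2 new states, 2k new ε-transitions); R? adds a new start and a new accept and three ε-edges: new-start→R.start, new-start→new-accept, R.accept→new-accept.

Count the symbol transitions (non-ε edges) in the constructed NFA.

6

Recursing over subexpressions:
Each of the 6 symbol leaves contributes exactly 1 symbol transition.
  qr = 2 symbol transitions
  (qr)? = 2 symbol transitions
  r ∪ p ∪ q ∪ (qr)? = 5 symbol transitions
  (r ∪ p ∪ q ∪ (qr)?)p = 6 symbol transitions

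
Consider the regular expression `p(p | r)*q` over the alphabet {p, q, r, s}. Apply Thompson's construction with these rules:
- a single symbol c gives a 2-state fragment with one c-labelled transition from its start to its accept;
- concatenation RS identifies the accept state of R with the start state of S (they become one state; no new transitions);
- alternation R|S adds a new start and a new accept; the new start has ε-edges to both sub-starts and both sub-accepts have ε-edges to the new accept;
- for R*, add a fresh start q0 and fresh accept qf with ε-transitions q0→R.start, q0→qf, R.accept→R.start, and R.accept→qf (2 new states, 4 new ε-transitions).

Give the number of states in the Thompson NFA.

Bottom-up over the parse tree:
Each of the 4 symbol leaves contributes a 2-state fragment.
  p | r : 6 states
  (p | r)* : 8 states
  p(p | r)*q : 10 states

10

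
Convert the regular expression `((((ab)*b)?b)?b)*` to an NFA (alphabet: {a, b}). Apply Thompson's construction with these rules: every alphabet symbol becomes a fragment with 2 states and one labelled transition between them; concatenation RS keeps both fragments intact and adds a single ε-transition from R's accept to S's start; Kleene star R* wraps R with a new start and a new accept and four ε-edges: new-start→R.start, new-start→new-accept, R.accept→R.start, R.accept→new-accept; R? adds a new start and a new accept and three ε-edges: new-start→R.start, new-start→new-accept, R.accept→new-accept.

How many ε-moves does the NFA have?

Per subexpression:
Each of the 5 symbol leaves contributes 0 ε-transitions.
  ab → 1 ε-transition
  (ab)* → 5 ε-transitions
  (ab)*b → 6 ε-transitions
  ((ab)*b)? → 9 ε-transitions
  ((ab)*b)?b → 10 ε-transitions
  (((ab)*b)?b)? → 13 ε-transitions
  (((ab)*b)?b)?b → 14 ε-transitions
  ((((ab)*b)?b)?b)* → 18 ε-transitions

18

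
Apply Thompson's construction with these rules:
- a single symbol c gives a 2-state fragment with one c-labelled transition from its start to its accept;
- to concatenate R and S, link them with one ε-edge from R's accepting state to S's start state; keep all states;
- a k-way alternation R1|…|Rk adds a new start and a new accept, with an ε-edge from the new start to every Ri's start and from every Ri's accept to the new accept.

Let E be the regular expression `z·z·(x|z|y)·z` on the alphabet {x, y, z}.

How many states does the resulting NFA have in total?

Per subexpression:
Each of the 6 symbol leaves contributes a 2-state fragment.
  x|z|y — 8 states
  z·z·(x|z|y)·z — 14 states

14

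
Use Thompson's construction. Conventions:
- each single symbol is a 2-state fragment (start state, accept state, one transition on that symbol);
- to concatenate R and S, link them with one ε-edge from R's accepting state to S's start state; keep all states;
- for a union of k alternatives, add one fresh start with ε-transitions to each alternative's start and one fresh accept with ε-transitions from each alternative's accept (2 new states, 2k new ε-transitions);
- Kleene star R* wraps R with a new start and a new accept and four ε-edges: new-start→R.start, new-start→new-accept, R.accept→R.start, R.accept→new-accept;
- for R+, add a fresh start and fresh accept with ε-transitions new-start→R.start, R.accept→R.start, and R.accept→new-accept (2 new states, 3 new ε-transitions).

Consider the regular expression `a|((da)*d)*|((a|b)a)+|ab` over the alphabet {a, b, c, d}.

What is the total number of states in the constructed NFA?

By structural recursion:
Each of the 9 symbol leaves contributes a 2-state fragment.
  da = 4 states
  (da)* = 6 states
  (da)*d = 8 states
  ((da)*d)* = 10 states
  a|b = 6 states
  (a|b)a = 8 states
  ((a|b)a)+ = 10 states
  ab = 4 states
  a|((da)*d)*|((a|b)a)+|ab = 28 states

28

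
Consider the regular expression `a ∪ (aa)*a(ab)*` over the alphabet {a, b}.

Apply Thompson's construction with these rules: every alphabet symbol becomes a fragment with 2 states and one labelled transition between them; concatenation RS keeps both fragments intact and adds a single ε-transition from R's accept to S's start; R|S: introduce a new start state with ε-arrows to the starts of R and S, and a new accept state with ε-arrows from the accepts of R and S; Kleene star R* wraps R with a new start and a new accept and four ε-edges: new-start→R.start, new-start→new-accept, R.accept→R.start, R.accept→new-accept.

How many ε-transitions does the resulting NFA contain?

16

Bottom-up over the parse tree:
Each of the 6 symbol leaves contributes 0 ε-transitions.
  aa = 1 ε-transition
  (aa)* = 5 ε-transitions
  ab = 1 ε-transition
  (ab)* = 5 ε-transitions
  (aa)*a(ab)* = 12 ε-transitions
  a ∪ (aa)*a(ab)* = 16 ε-transitions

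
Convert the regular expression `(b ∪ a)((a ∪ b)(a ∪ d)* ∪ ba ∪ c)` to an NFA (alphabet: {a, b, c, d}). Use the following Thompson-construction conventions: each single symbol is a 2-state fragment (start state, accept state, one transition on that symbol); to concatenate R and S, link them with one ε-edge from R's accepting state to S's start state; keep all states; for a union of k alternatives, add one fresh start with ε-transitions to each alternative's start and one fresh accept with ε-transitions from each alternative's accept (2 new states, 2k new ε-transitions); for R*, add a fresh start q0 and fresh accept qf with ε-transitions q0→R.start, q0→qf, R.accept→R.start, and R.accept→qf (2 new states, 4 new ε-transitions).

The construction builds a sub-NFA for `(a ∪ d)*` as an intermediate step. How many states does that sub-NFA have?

8

Fragment for `(a ∪ d)*`:
Each of the 2 symbol leaves contributes a 2-state fragment.
  a ∪ d — 6 states
  (a ∪ d)* — 8 states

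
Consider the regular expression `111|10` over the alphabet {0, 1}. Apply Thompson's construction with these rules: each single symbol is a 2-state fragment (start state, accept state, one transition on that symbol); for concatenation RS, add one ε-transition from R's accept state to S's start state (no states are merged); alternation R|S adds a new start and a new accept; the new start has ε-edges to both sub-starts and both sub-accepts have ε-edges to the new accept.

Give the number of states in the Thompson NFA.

12

By structural recursion:
Each of the 5 symbol leaves contributes a 2-state fragment.
  111 — 6 states
  10 — 4 states
  111|10 — 12 states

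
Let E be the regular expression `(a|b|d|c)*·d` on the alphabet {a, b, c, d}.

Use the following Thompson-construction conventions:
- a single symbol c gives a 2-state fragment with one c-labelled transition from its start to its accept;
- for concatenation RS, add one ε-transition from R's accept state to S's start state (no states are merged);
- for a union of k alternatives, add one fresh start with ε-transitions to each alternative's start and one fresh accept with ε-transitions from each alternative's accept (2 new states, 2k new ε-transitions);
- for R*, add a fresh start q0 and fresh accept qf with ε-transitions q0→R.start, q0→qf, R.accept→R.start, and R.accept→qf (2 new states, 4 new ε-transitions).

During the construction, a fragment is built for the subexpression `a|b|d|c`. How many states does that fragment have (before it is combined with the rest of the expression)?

Fragment for `a|b|d|c`:
Each of the 4 symbol leaves contributes a 2-state fragment.
  a|b|d|c — 10 states

10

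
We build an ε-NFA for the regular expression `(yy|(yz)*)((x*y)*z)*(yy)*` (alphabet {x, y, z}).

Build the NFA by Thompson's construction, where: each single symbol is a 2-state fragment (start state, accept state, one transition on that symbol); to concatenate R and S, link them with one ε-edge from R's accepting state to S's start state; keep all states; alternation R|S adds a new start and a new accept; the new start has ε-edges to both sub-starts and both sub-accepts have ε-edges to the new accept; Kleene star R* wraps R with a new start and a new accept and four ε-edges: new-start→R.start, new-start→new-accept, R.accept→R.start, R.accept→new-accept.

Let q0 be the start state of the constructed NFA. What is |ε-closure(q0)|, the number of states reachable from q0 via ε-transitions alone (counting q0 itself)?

Compute the ε-closure size of each fragment's start state recursively; a symbol fragment's start has no outgoing ε-edge, so its closure is just itself (size 1).
  yy → same as the first factor's closure: C = 1
  yz → C equals the left operand's closure size = 1 (its accept is not ε-reachable, so the closure stops there)
  (yz)* → C = 1 (new start) + 1 (body) + 1 (new accept) = 3
  yy|(yz)* → C = 1 (new start) + (1 + 3) + 1 (new accept, since some branch ε-reaches its own accept) = 6
  x* → new start has ε-edges to the inner start and to the new accept, so C = 2 + 1 = 3
  x*y → C = 3 + 1 = 4 (closure spills across the concat boundary because the left factor accepts ε)
  (x*y)* → new start has ε-edges to the inner start and to the new accept, so C = 2 + 4 = 6
  (x*y)*z → the left operand accepts ε, so the closure extends into the next operand (via the concat ε-link); C = 6 + 1 = 7
  ((x*y)*z)* → new start has ε-edges to the inner start and to the new accept, so C = 2 + 7 = 9
  yy → C equals the left operand's closure size = 1 (its accept is not ε-reachable, so the closure stops there)
  (yy)* → C = 1 (new start) + 1 (body) + 1 (new accept) = 3
  (yy|(yz)*)((x*y)*z)*(yy)* → C = 6 + 9 + 3 = 18 (closure spills across the concat boundary because the left factor accepts ε)

18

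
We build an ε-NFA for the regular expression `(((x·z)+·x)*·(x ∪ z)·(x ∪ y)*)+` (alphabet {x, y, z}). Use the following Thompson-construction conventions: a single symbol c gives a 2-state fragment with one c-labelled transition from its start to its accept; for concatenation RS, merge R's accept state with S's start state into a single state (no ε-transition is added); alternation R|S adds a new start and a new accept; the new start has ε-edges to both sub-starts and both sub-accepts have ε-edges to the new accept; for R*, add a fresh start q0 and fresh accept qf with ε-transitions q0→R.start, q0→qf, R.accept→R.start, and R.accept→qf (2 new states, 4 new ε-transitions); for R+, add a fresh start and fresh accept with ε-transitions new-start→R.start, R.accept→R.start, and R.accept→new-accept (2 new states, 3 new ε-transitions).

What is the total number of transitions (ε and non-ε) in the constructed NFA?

Bottom-up over the parse tree:
Each of the 7 symbol leaves contributes 1 transition (1 symbol, 0 ε).
  x·z : 2 transitions (2 symbol, 0 ε)
  (x·z)+ : 5 transitions (2 symbol, 3 ε)
  (x·z)+·x : 6 transitions (3 symbol, 3 ε)
  ((x·z)+·x)* : 10 transitions (3 symbol, 7 ε)
  x ∪ z : 6 transitions (2 symbol, 4 ε)
  x ∪ y : 6 transitions (2 symbol, 4 ε)
  (x ∪ y)* : 10 transitions (2 symbol, 8 ε)
  ((x·z)+·x)*·(x ∪ z)·(x ∪ y)* : 26 transitions (7 symbol, 19 ε)
  (((x·z)+·x)*·(x ∪ z)·(x ∪ y)*)+ : 29 transitions (7 symbol, 22 ε)

29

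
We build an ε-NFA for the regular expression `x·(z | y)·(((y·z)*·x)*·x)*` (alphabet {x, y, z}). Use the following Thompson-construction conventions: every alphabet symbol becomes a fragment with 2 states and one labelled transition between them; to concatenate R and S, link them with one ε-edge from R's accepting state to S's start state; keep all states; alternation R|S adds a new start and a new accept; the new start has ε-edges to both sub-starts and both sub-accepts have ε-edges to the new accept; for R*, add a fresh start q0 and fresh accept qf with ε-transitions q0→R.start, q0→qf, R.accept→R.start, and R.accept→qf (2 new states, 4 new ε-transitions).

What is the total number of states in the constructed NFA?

Per subexpression:
Each of the 7 symbol leaves contributes a 2-state fragment.
  z | y → 6 states
  y·z → 4 states
  (y·z)* → 6 states
  (y·z)*·x → 8 states
  ((y·z)*·x)* → 10 states
  ((y·z)*·x)*·x → 12 states
  (((y·z)*·x)*·x)* → 14 states
  x·(z | y)·(((y·z)*·x)*·x)* → 22 states

22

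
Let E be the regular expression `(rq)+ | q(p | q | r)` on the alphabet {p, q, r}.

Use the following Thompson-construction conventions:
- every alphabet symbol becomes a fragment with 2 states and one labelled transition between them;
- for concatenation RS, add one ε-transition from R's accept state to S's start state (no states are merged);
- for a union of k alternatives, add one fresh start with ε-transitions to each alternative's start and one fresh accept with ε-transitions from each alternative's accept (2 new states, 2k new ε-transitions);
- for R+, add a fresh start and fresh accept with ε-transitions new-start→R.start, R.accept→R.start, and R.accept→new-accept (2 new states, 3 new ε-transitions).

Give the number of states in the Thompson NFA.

18

By structural recursion:
Each of the 6 symbol leaves contributes a 2-state fragment.
  rq : 4 states
  (rq)+ : 6 states
  p | q | r : 8 states
  q(p | q | r) : 10 states
  (rq)+ | q(p | q | r) : 18 states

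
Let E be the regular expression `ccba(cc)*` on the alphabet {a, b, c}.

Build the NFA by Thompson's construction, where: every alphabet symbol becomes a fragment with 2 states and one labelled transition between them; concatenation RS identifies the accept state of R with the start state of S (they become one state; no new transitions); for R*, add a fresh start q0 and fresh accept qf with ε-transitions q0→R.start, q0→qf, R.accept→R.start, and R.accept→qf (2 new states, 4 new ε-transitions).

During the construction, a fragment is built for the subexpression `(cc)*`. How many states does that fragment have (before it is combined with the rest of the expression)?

5

Fragment for `(cc)*`:
Each of the 2 symbol leaves contributes a 2-state fragment.
  cc → 3 states
  (cc)* → 5 states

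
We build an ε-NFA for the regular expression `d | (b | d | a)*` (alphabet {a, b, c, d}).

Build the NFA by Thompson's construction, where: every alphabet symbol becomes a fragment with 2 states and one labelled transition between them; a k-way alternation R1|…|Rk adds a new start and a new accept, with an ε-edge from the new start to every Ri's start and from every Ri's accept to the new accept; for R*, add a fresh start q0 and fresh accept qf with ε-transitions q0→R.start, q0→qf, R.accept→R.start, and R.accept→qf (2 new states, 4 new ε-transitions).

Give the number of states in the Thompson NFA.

Recursing over subexpressions:
Each of the 4 symbol leaves contributes a 2-state fragment.
  b | d | a — 8 states
  (b | d | a)* — 10 states
  d | (b | d | a)* — 14 states

14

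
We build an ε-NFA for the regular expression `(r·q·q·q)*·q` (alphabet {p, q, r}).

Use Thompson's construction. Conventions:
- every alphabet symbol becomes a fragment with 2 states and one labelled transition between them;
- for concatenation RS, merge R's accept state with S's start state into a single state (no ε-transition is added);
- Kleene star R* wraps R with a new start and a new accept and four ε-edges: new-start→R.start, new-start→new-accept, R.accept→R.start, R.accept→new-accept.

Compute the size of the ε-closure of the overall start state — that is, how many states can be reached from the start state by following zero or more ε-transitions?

3

Compute the ε-closure size of each fragment's start state recursively; a symbol fragment's start has no outgoing ε-edge, so its closure is just itself (size 1).
  r·q·q·q — |ε-closure| equals the left operand's closure size = 1 (its accept is not ε-reachable, so the closure stops there)
  (r·q·q·q)* — the star's fresh start ε-reaches both the body's start and the fresh accept: |ε-closure| = 2 + 1 = 3
  (r·q·q·q)*·q — |ε-closure| = 3 + (1−1) = 3 (closure spills across the concat boundary because the left factor accepts ε)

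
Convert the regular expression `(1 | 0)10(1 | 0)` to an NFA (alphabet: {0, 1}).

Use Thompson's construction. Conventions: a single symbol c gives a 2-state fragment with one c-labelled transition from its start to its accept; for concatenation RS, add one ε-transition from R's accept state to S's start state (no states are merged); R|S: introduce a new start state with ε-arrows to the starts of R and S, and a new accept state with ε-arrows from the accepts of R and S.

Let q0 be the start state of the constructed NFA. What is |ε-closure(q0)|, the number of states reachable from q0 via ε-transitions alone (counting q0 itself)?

3

Let C(F) = |ε-closure(F.start)| within fragment F, and note whether F accepts ε. Symbol fragments have C = 1 and do not accept ε. Then:
  1 | 0 — new start ε-reaches every alternative's start; none of them accept ε, so the new accept is not reached: |ε-closure| = 1 + 1 + 1 = 3
  1 | 0 — |ε-closure| = 1 + 1 + 1 = 3 (the new accept is not ε-reachable since no branch accepts ε)
  (1 | 0)10(1 | 0) — same as the first factor's closure: |ε-closure| = 3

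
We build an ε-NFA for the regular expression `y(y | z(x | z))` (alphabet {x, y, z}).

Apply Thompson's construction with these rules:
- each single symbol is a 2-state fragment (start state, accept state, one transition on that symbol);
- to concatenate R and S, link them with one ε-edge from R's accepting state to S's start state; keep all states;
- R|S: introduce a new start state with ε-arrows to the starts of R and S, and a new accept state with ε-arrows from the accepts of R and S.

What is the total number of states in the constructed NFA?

Recursing over subexpressions:
Each of the 5 symbol leaves contributes a 2-state fragment.
  x | z = 6 states
  z(x | z) = 8 states
  y | z(x | z) = 12 states
  y(y | z(x | z)) = 14 states

14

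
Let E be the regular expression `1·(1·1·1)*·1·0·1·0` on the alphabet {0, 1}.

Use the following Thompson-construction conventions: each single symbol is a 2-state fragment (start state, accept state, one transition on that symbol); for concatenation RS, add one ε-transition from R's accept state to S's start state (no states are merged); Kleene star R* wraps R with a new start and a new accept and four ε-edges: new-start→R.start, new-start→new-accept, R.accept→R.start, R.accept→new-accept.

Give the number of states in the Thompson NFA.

18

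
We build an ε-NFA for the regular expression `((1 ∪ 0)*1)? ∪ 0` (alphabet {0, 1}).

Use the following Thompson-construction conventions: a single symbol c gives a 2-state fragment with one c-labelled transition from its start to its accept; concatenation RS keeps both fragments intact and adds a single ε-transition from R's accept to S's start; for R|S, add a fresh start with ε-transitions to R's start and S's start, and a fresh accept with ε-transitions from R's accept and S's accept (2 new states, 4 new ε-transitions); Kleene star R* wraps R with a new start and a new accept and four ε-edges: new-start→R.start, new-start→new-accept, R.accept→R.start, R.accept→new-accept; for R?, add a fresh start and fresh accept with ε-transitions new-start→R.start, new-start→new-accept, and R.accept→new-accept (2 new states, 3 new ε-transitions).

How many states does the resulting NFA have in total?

By structural recursion:
Each of the 4 symbol leaves contributes a 2-state fragment.
  1 ∪ 0 → 6 states
  (1 ∪ 0)* → 8 states
  (1 ∪ 0)*1 → 10 states
  ((1 ∪ 0)*1)? → 12 states
  ((1 ∪ 0)*1)? ∪ 0 → 16 states

16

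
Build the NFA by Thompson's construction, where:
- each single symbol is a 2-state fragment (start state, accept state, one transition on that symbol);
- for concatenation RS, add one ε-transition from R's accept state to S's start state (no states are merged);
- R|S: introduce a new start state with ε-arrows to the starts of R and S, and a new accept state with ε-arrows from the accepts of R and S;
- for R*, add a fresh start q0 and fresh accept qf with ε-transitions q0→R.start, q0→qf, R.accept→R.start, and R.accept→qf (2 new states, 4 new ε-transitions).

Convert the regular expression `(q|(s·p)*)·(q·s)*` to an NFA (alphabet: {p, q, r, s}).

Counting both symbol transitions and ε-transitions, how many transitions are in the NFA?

Bottom-up over the parse tree:
Each of the 5 symbol leaves contributes 1 transition (1 symbol, 0 ε).
  s·p — 3 transitions (2 symbol, 1 ε)
  (s·p)* — 7 transitions (2 symbol, 5 ε)
  q|(s·p)* — 12 transitions (3 symbol, 9 ε)
  q·s — 3 transitions (2 symbol, 1 ε)
  (q·s)* — 7 transitions (2 symbol, 5 ε)
  (q|(s·p)*)·(q·s)* — 20 transitions (5 symbol, 15 ε)

20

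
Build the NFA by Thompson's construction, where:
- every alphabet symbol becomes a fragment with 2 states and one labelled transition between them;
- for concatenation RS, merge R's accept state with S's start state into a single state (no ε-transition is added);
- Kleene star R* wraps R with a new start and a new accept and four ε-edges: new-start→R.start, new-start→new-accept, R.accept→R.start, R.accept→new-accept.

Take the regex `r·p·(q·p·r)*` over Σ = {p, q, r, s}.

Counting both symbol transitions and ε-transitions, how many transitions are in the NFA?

9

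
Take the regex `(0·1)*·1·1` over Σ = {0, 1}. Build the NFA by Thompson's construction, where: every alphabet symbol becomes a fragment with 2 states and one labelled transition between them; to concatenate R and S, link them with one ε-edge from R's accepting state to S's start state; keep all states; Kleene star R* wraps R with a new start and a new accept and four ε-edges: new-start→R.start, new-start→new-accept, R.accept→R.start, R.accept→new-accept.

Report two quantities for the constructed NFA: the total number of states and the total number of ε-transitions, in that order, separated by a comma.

10, 7

By structural recursion:
Each of the 4 symbol leaves contributes 2 states and 0 ε-transitions.
  0·1 → 4 states, 1 ε-transition
  (0·1)* → 6 states, 5 ε-transitions
  (0·1)*·1·1 → 10 states, 7 ε-transitions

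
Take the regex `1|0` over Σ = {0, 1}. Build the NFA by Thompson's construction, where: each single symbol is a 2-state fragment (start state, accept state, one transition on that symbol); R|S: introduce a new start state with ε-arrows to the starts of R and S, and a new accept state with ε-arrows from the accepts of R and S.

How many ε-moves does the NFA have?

4

Recursing over subexpressions:
Each of the 2 symbol leaves contributes 0 ε-transitions.
  1|0 — 4 ε-transitions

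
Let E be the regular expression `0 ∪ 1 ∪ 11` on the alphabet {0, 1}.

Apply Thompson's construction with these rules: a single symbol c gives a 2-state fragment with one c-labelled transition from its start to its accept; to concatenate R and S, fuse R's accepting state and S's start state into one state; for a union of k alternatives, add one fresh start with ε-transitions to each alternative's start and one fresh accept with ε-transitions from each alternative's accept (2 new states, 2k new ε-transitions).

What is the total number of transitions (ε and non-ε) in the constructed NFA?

Building bottom-up:
Each of the 4 symbol leaves contributes 1 transition (1 symbol, 0 ε).
  11 = 2 transitions (2 symbol, 0 ε)
  0 ∪ 1 ∪ 11 = 10 transitions (4 symbol, 6 ε)

10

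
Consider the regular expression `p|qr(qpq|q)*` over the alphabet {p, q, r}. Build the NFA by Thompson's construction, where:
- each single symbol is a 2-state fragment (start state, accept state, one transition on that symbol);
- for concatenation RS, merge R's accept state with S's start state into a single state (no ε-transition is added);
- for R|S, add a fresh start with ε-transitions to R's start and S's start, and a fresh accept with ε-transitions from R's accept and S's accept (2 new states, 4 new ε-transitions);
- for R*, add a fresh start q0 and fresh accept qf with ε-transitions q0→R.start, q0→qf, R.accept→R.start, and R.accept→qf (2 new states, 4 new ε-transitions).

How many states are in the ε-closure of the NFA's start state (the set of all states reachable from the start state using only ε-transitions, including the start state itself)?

3

Compute the ε-closure size of each fragment's start state recursively; a symbol fragment's start has no outgoing ε-edge, so its closure is just itself (size 1).
  qpq — same as the first factor's closure: C = 1
  qpq|q — C = 1 + 1 + 1 = 3 (the new accept is not ε-reachable since no branch accepts ε)
  (qpq|q)* — new start has ε-edges to the inner start and to the new accept, so C = 2 + 3 = 5
  qr(qpq|q)* — same as the first factor's closure: C = 1
  p|qr(qpq|q)* — new start ε-reaches every alternative's start; none of them accept ε, so the new accept is not reached: C = 1 + 1 + 1 = 3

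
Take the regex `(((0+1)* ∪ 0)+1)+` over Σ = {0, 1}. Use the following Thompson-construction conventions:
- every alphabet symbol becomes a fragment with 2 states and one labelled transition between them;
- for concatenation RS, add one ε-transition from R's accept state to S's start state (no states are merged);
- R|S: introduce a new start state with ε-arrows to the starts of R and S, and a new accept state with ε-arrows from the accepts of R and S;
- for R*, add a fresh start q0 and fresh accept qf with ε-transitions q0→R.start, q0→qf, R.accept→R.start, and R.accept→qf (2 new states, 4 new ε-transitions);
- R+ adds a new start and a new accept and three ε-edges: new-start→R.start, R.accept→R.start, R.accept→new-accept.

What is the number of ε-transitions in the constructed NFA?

19

Per subexpression:
Each of the 4 symbol leaves contributes 0 ε-transitions.
  0+ → 3 ε-transitions
  0+1 → 4 ε-transitions
  (0+1)* → 8 ε-transitions
  (0+1)* ∪ 0 → 12 ε-transitions
  ((0+1)* ∪ 0)+ → 15 ε-transitions
  ((0+1)* ∪ 0)+1 → 16 ε-transitions
  (((0+1)* ∪ 0)+1)+ → 19 ε-transitions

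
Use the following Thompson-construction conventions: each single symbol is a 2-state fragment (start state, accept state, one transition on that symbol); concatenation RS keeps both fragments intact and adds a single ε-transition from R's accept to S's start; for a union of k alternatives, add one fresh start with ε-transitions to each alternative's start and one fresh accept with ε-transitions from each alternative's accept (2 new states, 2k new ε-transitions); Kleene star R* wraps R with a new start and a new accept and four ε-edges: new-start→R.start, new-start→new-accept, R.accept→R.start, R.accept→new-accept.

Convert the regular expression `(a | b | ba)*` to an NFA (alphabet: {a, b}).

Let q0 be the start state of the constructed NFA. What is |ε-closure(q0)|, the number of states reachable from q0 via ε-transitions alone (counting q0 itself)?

6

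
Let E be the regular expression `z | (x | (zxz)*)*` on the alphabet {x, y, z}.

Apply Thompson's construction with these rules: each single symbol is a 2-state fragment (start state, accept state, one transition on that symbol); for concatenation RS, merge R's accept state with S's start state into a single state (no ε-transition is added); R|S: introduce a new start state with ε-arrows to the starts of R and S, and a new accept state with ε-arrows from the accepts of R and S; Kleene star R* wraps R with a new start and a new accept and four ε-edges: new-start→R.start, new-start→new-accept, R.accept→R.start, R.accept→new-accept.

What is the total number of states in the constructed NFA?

Bottom-up over the parse tree:
Each of the 5 symbol leaves contributes a 2-state fragment.
  zxz : 4 states
  (zxz)* : 6 states
  x | (zxz)* : 10 states
  (x | (zxz)*)* : 12 states
  z | (x | (zxz)*)* : 16 states

16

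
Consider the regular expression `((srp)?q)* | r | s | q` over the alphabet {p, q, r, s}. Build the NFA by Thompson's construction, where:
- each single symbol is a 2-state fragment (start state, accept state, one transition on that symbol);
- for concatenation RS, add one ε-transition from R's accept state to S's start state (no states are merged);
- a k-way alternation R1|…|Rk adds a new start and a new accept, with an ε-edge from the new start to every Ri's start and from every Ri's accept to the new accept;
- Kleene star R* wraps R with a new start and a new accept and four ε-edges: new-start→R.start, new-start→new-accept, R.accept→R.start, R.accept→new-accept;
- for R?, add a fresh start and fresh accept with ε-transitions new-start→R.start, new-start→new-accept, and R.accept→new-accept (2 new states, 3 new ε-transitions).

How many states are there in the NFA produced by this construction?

20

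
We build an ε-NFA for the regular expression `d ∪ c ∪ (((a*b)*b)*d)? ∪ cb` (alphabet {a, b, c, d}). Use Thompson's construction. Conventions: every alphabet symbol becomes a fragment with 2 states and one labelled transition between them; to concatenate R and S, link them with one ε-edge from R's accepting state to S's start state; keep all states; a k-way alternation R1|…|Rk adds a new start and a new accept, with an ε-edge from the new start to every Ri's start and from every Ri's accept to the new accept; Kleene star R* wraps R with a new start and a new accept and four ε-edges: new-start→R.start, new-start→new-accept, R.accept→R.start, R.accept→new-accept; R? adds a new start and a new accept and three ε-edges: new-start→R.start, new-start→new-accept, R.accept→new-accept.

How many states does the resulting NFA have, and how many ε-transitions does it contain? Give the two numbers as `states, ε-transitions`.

26, 27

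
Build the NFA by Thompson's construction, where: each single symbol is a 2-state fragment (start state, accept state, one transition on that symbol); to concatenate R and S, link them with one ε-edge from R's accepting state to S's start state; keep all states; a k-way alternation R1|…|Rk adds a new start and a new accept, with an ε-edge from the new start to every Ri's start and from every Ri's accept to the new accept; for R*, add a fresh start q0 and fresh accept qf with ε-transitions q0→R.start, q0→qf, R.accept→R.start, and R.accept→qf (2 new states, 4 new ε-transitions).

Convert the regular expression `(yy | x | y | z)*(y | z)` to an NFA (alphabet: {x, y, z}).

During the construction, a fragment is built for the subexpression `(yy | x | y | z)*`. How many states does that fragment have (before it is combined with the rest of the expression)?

14

Fragment for `(yy | x | y | z)*`:
Each of the 5 symbol leaves contributes a 2-state fragment.
  yy — 4 states
  yy | x | y | z — 12 states
  (yy | x | y | z)* — 14 states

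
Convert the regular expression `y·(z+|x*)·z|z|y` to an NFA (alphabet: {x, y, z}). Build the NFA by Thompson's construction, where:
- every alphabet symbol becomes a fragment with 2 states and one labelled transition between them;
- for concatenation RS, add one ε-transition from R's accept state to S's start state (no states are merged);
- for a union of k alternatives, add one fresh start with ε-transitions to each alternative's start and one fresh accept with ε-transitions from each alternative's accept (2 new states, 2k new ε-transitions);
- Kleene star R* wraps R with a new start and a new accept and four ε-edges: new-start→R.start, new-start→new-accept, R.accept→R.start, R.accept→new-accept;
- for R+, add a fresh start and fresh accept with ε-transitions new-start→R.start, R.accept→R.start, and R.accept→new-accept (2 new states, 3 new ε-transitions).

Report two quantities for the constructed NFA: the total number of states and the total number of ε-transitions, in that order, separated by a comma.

Bottom-up over the parse tree:
Each of the 6 symbol leaves contributes 2 states and 0 ε-transitions.
  z+ = 4 states, 3 ε-transitions
  x* = 4 states, 4 ε-transitions
  z+|x* = 10 states, 11 ε-transitions
  y·(z+|x*)·z = 14 states, 13 ε-transitions
  y·(z+|x*)·z|z|y = 20 states, 19 ε-transitions

20, 19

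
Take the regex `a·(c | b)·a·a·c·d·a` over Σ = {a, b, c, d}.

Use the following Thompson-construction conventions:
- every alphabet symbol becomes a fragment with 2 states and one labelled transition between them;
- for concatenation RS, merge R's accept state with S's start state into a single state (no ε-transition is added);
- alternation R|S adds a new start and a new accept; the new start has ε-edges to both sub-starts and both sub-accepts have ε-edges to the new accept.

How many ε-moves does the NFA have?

4

Bottom-up over the parse tree:
Each of the 8 symbol leaves contributes 0 ε-transitions.
  c | b : 4 ε-transitions
  a·(c | b)·a·a·c·d·a : 4 ε-transitions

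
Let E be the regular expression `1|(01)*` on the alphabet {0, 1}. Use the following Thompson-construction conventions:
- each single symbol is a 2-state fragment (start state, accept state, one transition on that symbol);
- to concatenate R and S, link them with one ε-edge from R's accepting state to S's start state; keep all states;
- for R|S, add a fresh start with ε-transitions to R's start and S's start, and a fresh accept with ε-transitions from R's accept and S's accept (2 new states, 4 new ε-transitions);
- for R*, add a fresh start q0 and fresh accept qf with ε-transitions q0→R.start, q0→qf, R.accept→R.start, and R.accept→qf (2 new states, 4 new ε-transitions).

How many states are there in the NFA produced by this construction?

10

Bottom-up over the parse tree:
Each of the 3 symbol leaves contributes a 2-state fragment.
  01 : 4 states
  (01)* : 6 states
  1|(01)* : 10 states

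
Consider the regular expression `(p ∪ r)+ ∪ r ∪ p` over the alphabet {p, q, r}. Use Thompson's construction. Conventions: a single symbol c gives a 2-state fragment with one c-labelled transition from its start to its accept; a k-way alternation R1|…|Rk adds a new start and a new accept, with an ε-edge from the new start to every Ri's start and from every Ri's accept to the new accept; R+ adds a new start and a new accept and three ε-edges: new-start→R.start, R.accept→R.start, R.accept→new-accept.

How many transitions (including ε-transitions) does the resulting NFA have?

Building bottom-up:
Each of the 4 symbol leaves contributes 1 transition (1 symbol, 0 ε).
  p ∪ r — 6 transitions (2 symbol, 4 ε)
  (p ∪ r)+ — 9 transitions (2 symbol, 7 ε)
  (p ∪ r)+ ∪ r ∪ p — 17 transitions (4 symbol, 13 ε)

17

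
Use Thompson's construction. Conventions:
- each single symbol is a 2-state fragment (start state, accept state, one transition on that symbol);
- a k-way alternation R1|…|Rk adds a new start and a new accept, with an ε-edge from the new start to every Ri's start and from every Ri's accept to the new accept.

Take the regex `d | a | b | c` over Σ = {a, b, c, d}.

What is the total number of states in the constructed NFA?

10

By structural recursion:
Each of the 4 symbol leaves contributes a 2-state fragment.
  d | a | b | c : 10 states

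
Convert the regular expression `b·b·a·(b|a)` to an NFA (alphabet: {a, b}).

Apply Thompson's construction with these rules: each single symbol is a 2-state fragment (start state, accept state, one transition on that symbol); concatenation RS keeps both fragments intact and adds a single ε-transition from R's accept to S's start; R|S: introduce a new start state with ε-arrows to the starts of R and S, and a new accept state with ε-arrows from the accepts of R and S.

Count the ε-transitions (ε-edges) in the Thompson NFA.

7

Per subexpression:
Each of the 5 symbol leaves contributes 0 ε-transitions.
  b|a → 4 ε-transitions
  b·b·a·(b|a) → 7 ε-transitions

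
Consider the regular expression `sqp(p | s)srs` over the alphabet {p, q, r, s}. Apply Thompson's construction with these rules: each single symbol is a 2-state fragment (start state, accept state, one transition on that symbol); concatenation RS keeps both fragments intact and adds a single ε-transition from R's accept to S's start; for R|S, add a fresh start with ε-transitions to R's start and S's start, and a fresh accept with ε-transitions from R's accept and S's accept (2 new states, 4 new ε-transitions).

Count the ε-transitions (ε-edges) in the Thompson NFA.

Per subexpression:
Each of the 8 symbol leaves contributes 0 ε-transitions.
  p | s = 4 ε-transitions
  sqp(p | s)srs = 10 ε-transitions

10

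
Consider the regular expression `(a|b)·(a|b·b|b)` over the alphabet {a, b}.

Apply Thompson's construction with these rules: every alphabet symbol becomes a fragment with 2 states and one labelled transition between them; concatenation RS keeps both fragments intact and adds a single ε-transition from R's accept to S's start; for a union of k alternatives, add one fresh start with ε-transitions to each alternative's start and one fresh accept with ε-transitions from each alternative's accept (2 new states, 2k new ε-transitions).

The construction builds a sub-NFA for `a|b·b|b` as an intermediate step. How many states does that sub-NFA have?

10

Fragment for `a|b·b|b`:
Each of the 4 symbol leaves contributes a 2-state fragment.
  b·b — 4 states
  a|b·b|b — 10 states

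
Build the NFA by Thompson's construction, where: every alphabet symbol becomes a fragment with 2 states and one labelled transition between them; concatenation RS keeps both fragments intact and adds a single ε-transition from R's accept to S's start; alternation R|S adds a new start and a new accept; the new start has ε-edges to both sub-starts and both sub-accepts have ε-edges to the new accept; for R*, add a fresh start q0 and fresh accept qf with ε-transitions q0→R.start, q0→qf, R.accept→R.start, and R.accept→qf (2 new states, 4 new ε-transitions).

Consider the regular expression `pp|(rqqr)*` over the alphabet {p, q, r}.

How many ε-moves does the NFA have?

12

Recursing over subexpressions:
Each of the 6 symbol leaves contributes 0 ε-transitions.
  pp → 1 ε-transition
  rqqr → 3 ε-transitions
  (rqqr)* → 7 ε-transitions
  pp|(rqqr)* → 12 ε-transitions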